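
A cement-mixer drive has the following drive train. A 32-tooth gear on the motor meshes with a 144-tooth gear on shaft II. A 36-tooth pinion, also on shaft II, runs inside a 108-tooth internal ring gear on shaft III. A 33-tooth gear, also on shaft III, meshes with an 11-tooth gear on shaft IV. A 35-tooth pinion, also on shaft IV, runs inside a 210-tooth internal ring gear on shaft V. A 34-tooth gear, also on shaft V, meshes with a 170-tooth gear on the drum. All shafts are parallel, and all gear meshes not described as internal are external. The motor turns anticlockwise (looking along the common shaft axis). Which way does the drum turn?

the motor → shaft II: external mesh, 1 reversal → CW.
shaft II → shaft III: internal mesh, same direction → CW.
shaft III → shaft IV: external mesh, 1 reversal → CCW.
shaft IV → shaft V: internal mesh, same direction → CCW.
shaft V → the drum: external mesh, 1 reversal → CW.
3 reversals in total — an odd number — so the drum turns opposite to the motor.

clockwise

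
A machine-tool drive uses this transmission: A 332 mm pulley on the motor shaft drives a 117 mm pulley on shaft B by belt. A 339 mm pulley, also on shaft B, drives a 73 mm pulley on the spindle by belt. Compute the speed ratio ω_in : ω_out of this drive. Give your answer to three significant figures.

Each stage contributes driven/driver: belt 117/332 = 0.35241, belt 73/339 = 0.21534.
Overall: 0.35241 × 0.21534 = 0.075888.

0.0759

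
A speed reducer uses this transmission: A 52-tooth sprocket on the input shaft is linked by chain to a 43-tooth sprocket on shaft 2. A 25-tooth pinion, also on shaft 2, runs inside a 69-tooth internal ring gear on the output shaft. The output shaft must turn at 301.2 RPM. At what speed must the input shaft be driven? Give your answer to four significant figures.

Overall ratio R = 0.82692 × 2.76 = 2.2823.
Required input speed = output speed × R = 301.2 × 2.2823 = 687.43 RPM.

687.4 RPM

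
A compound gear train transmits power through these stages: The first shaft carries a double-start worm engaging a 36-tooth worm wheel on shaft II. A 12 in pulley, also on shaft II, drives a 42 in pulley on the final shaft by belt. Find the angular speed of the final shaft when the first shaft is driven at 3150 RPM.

the first shaft → shaft II (worm, 36/2): 3150 ÷ 18 = 175 RPM
shaft II → the final shaft (belt, 42/12): 175 ÷ 3.5 = 50 RPM

50 RPM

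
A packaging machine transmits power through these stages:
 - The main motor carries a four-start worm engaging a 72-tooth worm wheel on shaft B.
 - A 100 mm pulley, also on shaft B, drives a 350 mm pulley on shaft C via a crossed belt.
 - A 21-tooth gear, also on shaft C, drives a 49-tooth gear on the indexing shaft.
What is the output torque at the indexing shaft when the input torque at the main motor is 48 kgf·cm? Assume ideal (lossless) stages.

7056 kgf·cm

worm 72/4 = 18 → τ = 48·18 = 864 kgf·cm
belt 350/100 = 3.5 → τ = 864·3.5 = 3024 kgf·cm
gear mesh 49/21 = 2.3333 → τ = 3024·2.3333 = 7056 kgf·cm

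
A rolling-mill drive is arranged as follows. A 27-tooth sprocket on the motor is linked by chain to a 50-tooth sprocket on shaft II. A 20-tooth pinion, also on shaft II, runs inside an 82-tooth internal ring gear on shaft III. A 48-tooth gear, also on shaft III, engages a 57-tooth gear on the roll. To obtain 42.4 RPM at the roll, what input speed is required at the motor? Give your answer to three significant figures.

Overall ratio R = 1.8519 × 4.1 × 1.1875 = 9.0162.
Required input speed = output speed × R = 42.4 × 9.0162 = 382.29 RPM.

382 RPM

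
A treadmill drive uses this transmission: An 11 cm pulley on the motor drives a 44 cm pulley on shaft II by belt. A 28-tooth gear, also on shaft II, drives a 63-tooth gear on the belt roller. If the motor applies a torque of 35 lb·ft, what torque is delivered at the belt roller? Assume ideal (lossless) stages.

Belt: ratio = 44/11 = 4; torque at shaft II = 35 × 4 = 140 lb·ft.
Gear mesh: ratio = 63/28 = 2.25; torque at the belt roller = 140 × 2.25 = 315 lb·ft.

315 lb·ft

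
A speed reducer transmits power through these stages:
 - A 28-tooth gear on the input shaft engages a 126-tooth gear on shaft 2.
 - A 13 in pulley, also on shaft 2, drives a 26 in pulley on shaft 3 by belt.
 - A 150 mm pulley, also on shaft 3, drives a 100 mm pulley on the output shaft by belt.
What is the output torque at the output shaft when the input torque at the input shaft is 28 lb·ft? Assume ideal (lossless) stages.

After the gear mesh (126/28): 28 × 4.5 = 126 lb·ft
After the belt (26/13): 126 × 2 = 252 lb·ft
After the belt (100/150): 252 × 0.66667 = 168 lb·ft

168 lb·ft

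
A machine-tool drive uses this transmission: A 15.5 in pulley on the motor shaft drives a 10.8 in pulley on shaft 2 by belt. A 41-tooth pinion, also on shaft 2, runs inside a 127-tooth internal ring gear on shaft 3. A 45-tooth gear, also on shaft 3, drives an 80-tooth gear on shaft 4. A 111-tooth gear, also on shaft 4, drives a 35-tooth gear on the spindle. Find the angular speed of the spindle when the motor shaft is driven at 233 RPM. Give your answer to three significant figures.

193 RPM

the motor shaft → shaft 2 (belt, 10.8/15.5): 233 ÷ 0.69677 = 334.4 RPM
shaft 2 → shaft 3 (internal gear, 127/41): 334.4 ÷ 3.0976 = 107.96 RPM
shaft 3 → shaft 4 (gear mesh, 80/45): 107.96 ÷ 1.7778 = 60.725 RPM
shaft 4 → the spindle (gear mesh, 35/111): 60.725 ÷ 0.31532 = 192.58 RPM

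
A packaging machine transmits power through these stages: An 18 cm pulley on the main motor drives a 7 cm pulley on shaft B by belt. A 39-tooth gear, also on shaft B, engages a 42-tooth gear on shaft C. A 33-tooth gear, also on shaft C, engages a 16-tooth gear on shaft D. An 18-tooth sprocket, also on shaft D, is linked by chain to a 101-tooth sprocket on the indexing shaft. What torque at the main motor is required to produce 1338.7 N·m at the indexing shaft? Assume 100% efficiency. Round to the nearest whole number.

1175 N·m

Overall ratio R = 0.38889 × 1.0769 × 0.48485 × 5.6111 = 1.1394.
Input torque = output torque / R = 1338.7 / 1.1394 = 1174.9 N·m.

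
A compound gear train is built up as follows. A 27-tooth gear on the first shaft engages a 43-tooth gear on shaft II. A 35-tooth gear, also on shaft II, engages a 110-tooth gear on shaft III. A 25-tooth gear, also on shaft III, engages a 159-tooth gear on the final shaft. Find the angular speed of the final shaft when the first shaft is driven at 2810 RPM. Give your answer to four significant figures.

88.27 RPM

gear mesh 43/27 = 1.5926 → 2810/1.5926 = 1764.4 RPM
gear mesh 110/35 = 3.1429 → 1764.4/3.1429 = 561.41 RPM
gear mesh 159/25 = 6.36 → 561.41/6.36 = 88.271 RPM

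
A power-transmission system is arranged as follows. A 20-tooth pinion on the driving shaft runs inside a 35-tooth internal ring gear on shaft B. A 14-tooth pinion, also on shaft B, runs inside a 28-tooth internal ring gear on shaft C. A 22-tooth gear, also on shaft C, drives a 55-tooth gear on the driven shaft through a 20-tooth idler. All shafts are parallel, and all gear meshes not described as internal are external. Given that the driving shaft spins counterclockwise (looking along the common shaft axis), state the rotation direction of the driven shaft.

counterclockwise

the driving shaft → shaft B: internal mesh, same direction → CCW.
shaft B → shaft C: internal mesh, same direction → CCW.
shaft C → the driven shaft: driver → idler → driven is 2 external meshes, 2 reversals → CCW.
2 reversals in total — an even number — so the driven shaft turns the same way as the driving shaft.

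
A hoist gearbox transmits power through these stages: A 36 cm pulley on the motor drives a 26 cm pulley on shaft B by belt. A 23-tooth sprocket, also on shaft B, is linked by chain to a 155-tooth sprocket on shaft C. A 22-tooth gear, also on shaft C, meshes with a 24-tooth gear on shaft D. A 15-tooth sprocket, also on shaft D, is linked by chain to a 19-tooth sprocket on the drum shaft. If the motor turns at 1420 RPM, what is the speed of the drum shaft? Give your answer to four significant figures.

211.1 RPM

Belt: ratio = 26/36 = 0.72222, so shaft B turns at 1420 / 0.72222 = 1966.2 RPM.
Chain: ratio = 155/23 = 6.7391, so shaft C turns at 1966.2 / 6.7391 = 291.75 RPM.
Gear mesh: ratio = 24/22 = 1.0909, so shaft D turns at 291.75 / 1.0909 = 267.44 RPM.
Chain: ratio = 19/15 = 1.2667, so the drum shaft turns at 267.44 / 1.2667 = 211.14 RPM.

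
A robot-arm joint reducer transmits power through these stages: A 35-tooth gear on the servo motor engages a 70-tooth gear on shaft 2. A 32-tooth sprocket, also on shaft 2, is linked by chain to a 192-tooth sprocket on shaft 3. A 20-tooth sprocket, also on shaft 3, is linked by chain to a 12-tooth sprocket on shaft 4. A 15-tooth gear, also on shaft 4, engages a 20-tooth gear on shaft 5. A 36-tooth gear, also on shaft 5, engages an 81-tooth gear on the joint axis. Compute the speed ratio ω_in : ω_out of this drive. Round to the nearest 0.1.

Each stage contributes driven/driver: gear mesh 70/35 = 2, chain 192/32 = 6, chain 12/20 = 0.6, gear mesh 20/15 = 1.3333, gear mesh 81/36 = 2.25.
Overall: 2 × 6 × 0.6 × 1.3333 × 2.25 = 21.6.

21.6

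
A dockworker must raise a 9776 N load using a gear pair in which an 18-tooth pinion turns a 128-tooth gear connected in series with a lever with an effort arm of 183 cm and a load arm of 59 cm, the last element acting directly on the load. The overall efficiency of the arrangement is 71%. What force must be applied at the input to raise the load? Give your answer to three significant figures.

Gear pair MA = 128/18 = 7.1111.
Lever MA = effort arm / load arm = 183/59 = 3.1017.
Combined ideal MA = 7.1111 × 3.1017 = 22.056.
Actual MA = 22.056 × 0.71 = 15.66.
Effort = load / actual MA = 9776 / 15.66 = 624.26 N.

624 N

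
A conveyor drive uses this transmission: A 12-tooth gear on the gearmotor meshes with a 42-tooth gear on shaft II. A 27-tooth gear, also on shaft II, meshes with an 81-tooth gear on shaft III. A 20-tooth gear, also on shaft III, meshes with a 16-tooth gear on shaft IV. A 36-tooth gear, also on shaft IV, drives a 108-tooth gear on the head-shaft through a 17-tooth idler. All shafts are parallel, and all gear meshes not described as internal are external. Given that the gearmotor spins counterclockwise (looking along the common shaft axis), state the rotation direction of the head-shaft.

clockwise

the gearmotor → shaft II: external mesh, 1 reversal → CW.
shaft II → shaft III: external mesh, 1 reversal → CCW.
shaft III → shaft IV: external mesh, 1 reversal → CW.
shaft IV → the head-shaft: driver → idler → driven is 2 external meshes, 2 reversals → CW.
5 reversals in total — an odd number — so the head-shaft turns opposite to the gearmotor.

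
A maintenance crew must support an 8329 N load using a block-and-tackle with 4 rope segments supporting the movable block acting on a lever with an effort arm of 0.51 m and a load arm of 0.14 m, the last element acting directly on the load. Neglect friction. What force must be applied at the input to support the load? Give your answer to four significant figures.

571.6 N

Block-and-tackle MA = number of supporting rope parts = 4.
Lever MA = effort arm / load arm = 0.51/0.14 = 3.6429.
Combined ideal MA = 4 × 3.6429 = 14.571.
Effort = load / MA = 8329 / 14.571 = 571.6 N.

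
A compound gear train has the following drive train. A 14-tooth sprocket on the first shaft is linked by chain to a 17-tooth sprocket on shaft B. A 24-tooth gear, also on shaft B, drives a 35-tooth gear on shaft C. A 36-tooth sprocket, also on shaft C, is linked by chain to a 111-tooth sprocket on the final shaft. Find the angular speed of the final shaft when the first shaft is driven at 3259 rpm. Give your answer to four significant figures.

chain 17/14 = 1.2143 → 3259/1.2143 = 2683.9 rpm
gear mesh 35/24 = 1.4583 → 2683.9/1.4583 = 1840.4 rpm
chain 111/36 = 3.0833 → 1840.4/3.0833 = 596.88 rpm

596.9 rpm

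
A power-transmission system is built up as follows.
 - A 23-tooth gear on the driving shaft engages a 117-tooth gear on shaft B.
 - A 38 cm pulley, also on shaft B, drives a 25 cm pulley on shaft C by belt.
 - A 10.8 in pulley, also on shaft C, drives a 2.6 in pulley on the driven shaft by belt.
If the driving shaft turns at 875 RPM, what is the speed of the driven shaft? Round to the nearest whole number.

gear mesh 117/23 = 5.087 → 875/5.087 = 172.01 RPM
belt 25/38 = 0.65789 → 172.01/0.65789 = 261.45 RPM
belt 2.6/10.8 = 0.24074 → 261.45/0.24074 = 1086 RPM

1086 RPM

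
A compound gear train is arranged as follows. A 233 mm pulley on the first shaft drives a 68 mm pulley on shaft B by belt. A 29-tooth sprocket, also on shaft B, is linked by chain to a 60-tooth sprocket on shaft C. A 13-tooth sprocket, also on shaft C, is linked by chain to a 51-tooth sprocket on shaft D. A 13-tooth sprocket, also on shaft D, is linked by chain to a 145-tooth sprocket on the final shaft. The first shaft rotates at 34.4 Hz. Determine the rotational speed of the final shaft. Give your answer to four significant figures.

1.302 Hz

belt 68/233 = 0.29185 → 34.4/0.29185 = 117.87 Hz
chain 60/29 = 2.069 → 117.87/2.069 = 56.971 Hz
chain 51/13 = 3.9231 → 56.971/3.9231 = 14.522 Hz
chain 145/13 = 11.154 → 14.522/11.154 = 1.302 Hz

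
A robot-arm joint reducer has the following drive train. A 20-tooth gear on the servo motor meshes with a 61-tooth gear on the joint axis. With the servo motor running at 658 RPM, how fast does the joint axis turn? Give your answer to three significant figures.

the servo motor → the joint axis (gear mesh, 61/20): 658 ÷ 3.05 = 215.74 RPM

216 RPM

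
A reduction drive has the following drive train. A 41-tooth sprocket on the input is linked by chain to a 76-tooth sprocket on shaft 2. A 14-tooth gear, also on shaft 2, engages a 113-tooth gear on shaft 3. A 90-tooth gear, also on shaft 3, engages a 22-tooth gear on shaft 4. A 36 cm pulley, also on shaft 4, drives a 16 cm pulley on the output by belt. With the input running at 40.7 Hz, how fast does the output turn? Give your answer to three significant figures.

25.0 Hz

the input → shaft 2 (chain, 76/41): 40.7 ÷ 1.8537 = 21.957 Hz
shaft 2 → shaft 3 (gear mesh, 113/14): 21.957 ÷ 8.0714 = 2.7203 Hz
shaft 3 → shaft 4 (gear mesh, 22/90): 2.7203 ÷ 0.24444 = 11.128 Hz
shaft 4 → the output (belt, 16/36): 11.128 ÷ 0.44444 = 25.039 Hz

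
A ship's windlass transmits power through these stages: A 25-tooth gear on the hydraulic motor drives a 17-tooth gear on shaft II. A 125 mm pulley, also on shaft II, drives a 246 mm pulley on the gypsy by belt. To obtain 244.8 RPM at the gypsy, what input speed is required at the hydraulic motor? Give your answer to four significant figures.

Overall ratio R = 0.68 × 1.968 = 1.3382.
Required input speed = output speed × R = 244.8 × 1.3382 = 327.6 RPM.

327.6 RPM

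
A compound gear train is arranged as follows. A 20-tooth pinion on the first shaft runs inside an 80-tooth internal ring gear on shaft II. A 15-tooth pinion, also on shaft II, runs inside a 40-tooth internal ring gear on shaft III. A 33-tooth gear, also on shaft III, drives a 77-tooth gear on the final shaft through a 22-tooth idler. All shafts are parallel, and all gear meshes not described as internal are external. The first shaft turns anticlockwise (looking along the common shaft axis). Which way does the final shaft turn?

anticlockwise

the first shaft → shaft II: internal mesh, same direction → CCW.
shaft II → shaft III: internal mesh, same direction → CCW.
shaft III → the final shaft: driver → idler → driven is 2 external meshes, 2 reversals → CCW.
2 reversals in total — an even number — so the final shaft turns the same way as the first shaft.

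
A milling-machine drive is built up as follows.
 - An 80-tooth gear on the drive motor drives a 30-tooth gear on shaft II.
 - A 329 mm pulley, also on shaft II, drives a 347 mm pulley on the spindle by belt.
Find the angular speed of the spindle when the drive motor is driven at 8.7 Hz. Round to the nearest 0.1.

22.0 Hz

Gear mesh: ratio = 30/80 = 0.375, so shaft II turns at 8.7 / 0.375 = 23.2 Hz.
Belt: ratio = 347/329 = 1.0547, so the spindle turns at 23.2 / 1.0547 = 21.997 Hz.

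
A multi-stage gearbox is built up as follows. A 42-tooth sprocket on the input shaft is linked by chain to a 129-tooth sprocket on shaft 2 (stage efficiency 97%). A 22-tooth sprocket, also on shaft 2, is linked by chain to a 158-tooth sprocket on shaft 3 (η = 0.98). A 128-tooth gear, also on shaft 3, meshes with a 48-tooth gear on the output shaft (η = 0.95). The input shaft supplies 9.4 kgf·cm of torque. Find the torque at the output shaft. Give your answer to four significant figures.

After the chain (129/42): 9.4 × 3.0714 × 0.97 = 28.005 kgf·cm
After the chain (158/22): 28.005 × 7.1818 × 0.98 = 197.11 kgf·cm
After the gear mesh (48/128): 197.11 × 0.375 × 0.95 = 70.219 kgf·cm

70.22 kgf·cm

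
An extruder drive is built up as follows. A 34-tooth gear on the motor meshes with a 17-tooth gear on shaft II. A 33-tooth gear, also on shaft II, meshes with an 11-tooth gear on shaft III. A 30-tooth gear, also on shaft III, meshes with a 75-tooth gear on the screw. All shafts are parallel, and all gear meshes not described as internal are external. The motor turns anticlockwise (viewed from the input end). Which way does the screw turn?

clockwise

the motor → shaft II: external mesh, 1 reversal → CW.
shaft II → shaft III: external mesh, 1 reversal → CCW.
shaft III → the screw: external mesh, 1 reversal → CW.
3 reversals in total — an odd number — so the screw turns opposite to the motor.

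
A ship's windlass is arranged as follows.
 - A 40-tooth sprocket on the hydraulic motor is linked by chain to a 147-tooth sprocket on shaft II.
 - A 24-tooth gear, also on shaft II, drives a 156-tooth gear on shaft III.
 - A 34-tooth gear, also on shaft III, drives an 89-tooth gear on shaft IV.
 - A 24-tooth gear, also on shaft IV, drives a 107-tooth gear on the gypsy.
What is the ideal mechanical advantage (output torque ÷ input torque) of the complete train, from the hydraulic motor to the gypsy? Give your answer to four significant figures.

278.8

Each stage contributes driven/driver: chain 147/40 = 3.675, gear mesh 156/24 = 6.5, gear mesh 89/34 = 2.6176, gear mesh 107/24 = 4.4583.
Overall: 3.675 × 6.5 × 2.6176 × 4.4583 = 278.78.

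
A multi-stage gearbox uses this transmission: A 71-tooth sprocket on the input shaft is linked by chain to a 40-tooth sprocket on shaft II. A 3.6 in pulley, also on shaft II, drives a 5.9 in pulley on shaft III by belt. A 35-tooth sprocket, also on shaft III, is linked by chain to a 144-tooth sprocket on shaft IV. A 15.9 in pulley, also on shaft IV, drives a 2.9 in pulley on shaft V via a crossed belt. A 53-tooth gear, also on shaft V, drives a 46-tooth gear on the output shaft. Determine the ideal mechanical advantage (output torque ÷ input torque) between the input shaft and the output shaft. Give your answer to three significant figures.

0.601

Each stage contributes driven/driver: chain 40/71 = 0.56338, belt 5.9/3.6 = 1.6389, chain 144/35 = 4.1143, belt 2.9/15.9 = 0.18239, gear mesh 46/53 = 0.86792.
Overall: 0.56338 × 1.6389 × 4.1143 × 0.18239 × 0.86792 = 0.60135.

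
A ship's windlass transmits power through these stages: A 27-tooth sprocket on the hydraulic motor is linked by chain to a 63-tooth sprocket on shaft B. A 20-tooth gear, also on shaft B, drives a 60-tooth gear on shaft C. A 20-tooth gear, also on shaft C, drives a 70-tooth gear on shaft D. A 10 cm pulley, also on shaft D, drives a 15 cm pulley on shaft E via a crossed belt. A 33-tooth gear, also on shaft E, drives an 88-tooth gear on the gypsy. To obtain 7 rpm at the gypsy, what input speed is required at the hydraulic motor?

Overall ratio R = 2.3333 × 3 × 3.5 × 1.5 × 2.6667 = 98.
Required input speed = output speed × R = 7 × 98 = 686 rpm.

686 rpm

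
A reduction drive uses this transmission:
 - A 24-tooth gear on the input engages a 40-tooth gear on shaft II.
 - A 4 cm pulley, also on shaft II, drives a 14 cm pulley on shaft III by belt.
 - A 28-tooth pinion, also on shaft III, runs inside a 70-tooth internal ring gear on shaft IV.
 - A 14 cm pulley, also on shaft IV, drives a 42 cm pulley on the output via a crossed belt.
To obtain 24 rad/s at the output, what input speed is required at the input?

1050 rad/s

Overall ratio R = 1.6667 × 3.5 × 2.5 × 3 = 43.75.
Required input speed = output speed × R = 24 × 43.75 = 1050 rad/s.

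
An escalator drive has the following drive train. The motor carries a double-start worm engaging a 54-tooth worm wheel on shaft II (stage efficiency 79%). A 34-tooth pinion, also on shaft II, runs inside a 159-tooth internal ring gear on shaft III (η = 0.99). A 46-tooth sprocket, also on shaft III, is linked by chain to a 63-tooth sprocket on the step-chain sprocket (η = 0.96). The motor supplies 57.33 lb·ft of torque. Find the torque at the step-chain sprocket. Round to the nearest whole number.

After the worm (54/2): 57.33 × 27 × 0.79 = 1222.8 lb·ft
After the internal gear (159/34): 1222.8 × 4.6765 × 0.99 = 5661.4 lb·ft
After the chain (63/46): 5661.4 × 1.3696 × 0.96 = 7443.6 lb·ft

7444 lb·ft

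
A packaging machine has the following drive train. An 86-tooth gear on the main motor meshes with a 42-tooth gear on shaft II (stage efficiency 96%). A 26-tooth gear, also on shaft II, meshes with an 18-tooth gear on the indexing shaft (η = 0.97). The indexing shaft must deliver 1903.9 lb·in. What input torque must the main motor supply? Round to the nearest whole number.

6047 lb·in

Overall ratio R = 0.48837 × 0.69231 = 0.3381; overall efficiency η = 0.96 × 0.97 = 0.9312.
Input torque = output torque / (R × η) = 1903.9 / (0.3381 × 0.9312) = 6047.2 lb·in.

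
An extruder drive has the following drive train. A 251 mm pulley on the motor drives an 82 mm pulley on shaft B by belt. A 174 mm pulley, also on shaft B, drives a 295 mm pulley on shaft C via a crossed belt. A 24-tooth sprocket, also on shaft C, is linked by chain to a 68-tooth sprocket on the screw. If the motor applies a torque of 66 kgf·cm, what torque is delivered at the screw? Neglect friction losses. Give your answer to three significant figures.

After the belt (82/251): 66 × 0.32669 = 21.562 kgf·cm
After the belt (295/174): 21.562 × 1.6954 = 36.556 kgf·cm
After the chain (68/24): 36.556 × 2.8333 = 103.57 kgf·cm

104 kgf·cm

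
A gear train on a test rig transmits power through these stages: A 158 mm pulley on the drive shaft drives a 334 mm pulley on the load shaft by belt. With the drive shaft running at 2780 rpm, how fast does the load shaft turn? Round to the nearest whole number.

1315 rpm

the drive shaft → the load shaft (belt, 334/158): 2780 ÷ 2.1139 = 1315.1 rpm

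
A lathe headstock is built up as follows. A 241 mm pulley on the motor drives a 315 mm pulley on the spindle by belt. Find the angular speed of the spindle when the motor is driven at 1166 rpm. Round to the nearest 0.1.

892.1 rpm

belt 315/241 = 1.3071 → 1166/1.3071 = 892.08 rpm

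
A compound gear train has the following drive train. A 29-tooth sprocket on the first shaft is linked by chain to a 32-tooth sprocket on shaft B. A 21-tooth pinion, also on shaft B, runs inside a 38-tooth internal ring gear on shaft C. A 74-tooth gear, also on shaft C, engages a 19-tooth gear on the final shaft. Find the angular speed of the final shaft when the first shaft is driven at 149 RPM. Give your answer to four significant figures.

290.6 RPM

Chain: ratio = 32/29 = 1.1034, so shaft B turns at 149 / 1.1034 = 135.03 RPM.
Internal gear: ratio = 38/21 = 1.8095, so shaft C turns at 135.03 / 1.8095 = 74.623 RPM.
Gear mesh: ratio = 19/74 = 0.25676, so the final shaft turns at 74.623 / 0.25676 = 290.64 RPM.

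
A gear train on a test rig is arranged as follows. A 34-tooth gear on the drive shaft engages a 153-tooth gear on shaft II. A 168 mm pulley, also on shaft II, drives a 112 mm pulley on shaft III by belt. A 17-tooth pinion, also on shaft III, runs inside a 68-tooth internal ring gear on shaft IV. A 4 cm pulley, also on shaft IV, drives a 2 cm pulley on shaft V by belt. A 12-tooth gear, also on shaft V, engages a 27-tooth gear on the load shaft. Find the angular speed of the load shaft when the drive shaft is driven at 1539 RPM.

the drive shaft → shaft II (gear mesh, 153/34): 1539 ÷ 4.5 = 342 RPM
shaft II → shaft III (belt, 112/168): 342 ÷ 0.66667 = 513 RPM
shaft III → shaft IV (internal gear, 68/17): 513 ÷ 4 = 128.25 RPM
shaft IV → shaft V (belt, 2/4): 128.25 ÷ 0.5 = 256.5 RPM
shaft V → the load shaft (gear mesh, 27/12): 256.5 ÷ 2.25 = 114 RPM

114 RPM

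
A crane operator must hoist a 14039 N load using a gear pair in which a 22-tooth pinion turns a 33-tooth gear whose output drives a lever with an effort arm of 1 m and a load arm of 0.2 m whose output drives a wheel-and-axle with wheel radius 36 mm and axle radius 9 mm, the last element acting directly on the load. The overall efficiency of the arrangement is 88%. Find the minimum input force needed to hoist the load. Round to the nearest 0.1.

Gear pair MA = 33/22 = 1.5.
Lever MA = effort arm / load arm = 1/0.2 = 5.
Wheel-and-axle MA = R/r = 36/9 = 4.
Combined ideal MA = 1.5 × 5 × 4 = 30.
Actual MA = 30 × 0.88 = 26.4.
Effort = load / actual MA = 14039 / 26.4 = 531.78 N.

531.8 N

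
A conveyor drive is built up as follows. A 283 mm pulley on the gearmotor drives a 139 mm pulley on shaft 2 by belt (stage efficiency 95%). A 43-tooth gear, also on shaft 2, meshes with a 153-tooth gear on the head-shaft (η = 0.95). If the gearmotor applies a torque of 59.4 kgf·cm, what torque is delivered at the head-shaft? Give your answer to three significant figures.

After the belt (139/283): 59.4 × 0.49117 × 0.95 = 27.717 kgf·cm
After the gear mesh (153/43): 27.717 × 3.5581 × 0.95 = 93.688 kgf·cm

93.7 kgf·cm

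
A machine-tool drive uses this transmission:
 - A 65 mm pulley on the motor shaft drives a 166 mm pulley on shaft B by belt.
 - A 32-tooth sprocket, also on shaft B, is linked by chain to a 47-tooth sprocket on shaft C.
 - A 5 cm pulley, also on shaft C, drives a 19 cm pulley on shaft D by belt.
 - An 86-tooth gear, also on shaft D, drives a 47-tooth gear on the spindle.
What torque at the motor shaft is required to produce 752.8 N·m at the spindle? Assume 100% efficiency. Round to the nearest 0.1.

96.6 N·m

Overall ratio R = 2.5538 × 1.4688 × 3.8 × 0.54651 = 7.7898.
Input torque = output torque / R = 752.8 / 7.7898 = 96.639 N·m.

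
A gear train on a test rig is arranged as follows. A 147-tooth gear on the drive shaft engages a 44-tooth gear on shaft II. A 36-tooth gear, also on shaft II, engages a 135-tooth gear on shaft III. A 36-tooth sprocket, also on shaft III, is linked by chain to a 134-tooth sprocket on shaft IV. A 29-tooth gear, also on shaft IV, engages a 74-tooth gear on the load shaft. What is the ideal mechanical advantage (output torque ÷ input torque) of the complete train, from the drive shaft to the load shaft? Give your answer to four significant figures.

10.66

Each stage contributes driven/driver: gear mesh 44/147 = 0.29932, gear mesh 135/36 = 3.75, chain 134/36 = 3.7222, gear mesh 74/29 = 2.5517.
Overall: 0.29932 × 3.75 × 3.7222 × 2.5517 = 10.661.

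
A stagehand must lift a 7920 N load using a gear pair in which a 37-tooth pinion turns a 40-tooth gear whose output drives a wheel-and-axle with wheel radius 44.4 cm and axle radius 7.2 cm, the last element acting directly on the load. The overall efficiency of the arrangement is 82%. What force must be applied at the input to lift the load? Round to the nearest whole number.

1449 N

Gear pair MA = 40/37 = 1.0811.
Wheel-and-axle MA = R/r = 44.4/7.2 = 6.1667.
Combined ideal MA = 1.0811 × 6.1667 = 6.6667.
Actual MA = 6.6667 × 0.82 = 5.4667.
Effort = load / actual MA = 7920 / 5.4667 = 1448.8 N.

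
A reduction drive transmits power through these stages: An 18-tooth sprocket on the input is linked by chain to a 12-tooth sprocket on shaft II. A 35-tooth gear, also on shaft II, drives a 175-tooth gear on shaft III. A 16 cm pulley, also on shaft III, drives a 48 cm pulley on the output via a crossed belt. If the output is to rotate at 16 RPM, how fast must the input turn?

Overall ratio R = 0.66667 × 5 × 3 = 10.
Required input speed = output speed × R = 16 × 10 = 160 RPM.

160 RPM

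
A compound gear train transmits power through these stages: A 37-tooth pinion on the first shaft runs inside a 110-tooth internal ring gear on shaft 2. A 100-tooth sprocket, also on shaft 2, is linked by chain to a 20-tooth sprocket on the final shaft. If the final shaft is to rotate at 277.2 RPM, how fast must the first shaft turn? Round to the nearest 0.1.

164.8 RPM

Overall ratio R = 2.973 × 0.2 = 0.59459.
Required input speed = output speed × R = 277.2 × 0.59459 = 164.82 RPM.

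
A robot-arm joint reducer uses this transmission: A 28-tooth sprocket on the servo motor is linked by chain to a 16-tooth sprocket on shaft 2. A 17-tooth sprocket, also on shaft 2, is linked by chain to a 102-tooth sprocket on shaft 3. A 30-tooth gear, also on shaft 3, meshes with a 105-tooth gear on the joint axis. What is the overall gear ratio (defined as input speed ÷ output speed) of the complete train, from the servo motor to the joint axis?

Each stage contributes driven/driver: chain 16/28 = 0.57143, chain 102/17 = 6, gear mesh 105/30 = 3.5.
Overall: 0.57143 × 6 × 3.5 = 12.

12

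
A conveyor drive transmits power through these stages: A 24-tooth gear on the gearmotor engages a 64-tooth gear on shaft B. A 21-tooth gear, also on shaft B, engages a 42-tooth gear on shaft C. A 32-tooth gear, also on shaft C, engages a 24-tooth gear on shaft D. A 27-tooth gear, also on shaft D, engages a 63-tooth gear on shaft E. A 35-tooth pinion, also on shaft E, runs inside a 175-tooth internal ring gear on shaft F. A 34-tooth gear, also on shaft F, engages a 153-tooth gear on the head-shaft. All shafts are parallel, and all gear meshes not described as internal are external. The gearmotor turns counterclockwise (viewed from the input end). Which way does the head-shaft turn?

the gearmotor → shaft B: external mesh, 1 reversal → CW.
shaft B → shaft C: external mesh, 1 reversal → CCW.
shaft C → shaft D: external mesh, 1 reversal → CW.
shaft D → shaft E: external mesh, 1 reversal → CCW.
shaft E → shaft F: internal mesh, same direction → CCW.
shaft F → the head-shaft: external mesh, 1 reversal → CW.
5 reversals in total — an odd number — so the head-shaft turns opposite to the gearmotor.

clockwise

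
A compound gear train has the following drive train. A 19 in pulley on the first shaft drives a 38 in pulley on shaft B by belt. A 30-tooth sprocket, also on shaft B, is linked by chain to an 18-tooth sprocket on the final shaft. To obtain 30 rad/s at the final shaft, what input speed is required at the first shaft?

Overall ratio R = 2 × 0.6 = 1.2.
Required input speed = output speed × R = 30 × 1.2 = 36 rad/s.

36 rad/s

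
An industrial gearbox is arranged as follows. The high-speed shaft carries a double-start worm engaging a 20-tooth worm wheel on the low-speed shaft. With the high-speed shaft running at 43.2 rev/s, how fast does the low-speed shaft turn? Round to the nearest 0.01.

4.32 rev/s

worm 20/2 = 10 → 43.2/10 = 4.32 rev/s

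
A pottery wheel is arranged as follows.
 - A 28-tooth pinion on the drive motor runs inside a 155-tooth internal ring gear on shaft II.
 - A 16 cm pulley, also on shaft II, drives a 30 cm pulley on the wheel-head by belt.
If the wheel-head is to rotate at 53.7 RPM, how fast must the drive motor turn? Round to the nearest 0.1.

Overall ratio R = 5.5357 × 1.875 = 10.379.
Required input speed = output speed × R = 53.7 × 10.379 = 557.38 RPM.

557.4 RPM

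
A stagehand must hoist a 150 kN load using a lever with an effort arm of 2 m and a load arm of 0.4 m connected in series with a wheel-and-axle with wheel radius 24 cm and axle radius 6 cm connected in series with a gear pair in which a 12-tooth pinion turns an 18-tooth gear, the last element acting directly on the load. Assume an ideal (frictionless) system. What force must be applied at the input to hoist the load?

Lever MA = effort arm / load arm = 2/0.4 = 5.
Wheel-and-axle MA = R/r = 24/6 = 4.
Gear pair MA = 18/12 = 1.5.
Combined ideal MA = 5 × 4 × 1.5 = 30.
Effort = load / MA = 150 / 30 = 5 kN.

5 kN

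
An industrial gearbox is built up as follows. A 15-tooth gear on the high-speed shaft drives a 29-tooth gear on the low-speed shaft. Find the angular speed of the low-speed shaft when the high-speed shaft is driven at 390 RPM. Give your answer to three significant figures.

202 RPM

the high-speed shaft → the low-speed shaft (gear mesh, 29/15): 390 ÷ 1.9333 = 201.72 RPM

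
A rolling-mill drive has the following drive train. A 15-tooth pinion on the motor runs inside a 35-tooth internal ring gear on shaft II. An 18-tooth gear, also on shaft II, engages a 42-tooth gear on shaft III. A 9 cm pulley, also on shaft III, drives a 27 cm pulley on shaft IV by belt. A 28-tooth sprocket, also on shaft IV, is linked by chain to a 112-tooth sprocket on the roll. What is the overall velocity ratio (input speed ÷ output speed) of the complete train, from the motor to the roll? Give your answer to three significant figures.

65.3

Each stage contributes driven/driver: internal gear 35/15 = 2.3333, gear mesh 42/18 = 2.3333, belt 27/9 = 3, chain 112/28 = 4.
Overall: 2.3333 × 2.3333 × 3 × 4 = 65.333.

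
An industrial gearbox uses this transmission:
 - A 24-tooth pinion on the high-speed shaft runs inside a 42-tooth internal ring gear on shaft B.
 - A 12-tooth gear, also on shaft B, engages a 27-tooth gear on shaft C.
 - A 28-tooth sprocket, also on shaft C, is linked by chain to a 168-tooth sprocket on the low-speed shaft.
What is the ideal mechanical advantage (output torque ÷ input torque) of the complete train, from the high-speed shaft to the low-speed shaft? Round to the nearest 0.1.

Each stage contributes driven/driver: internal gear 42/24 = 1.75, gear mesh 27/12 = 2.25, chain 168/28 = 6.
Overall: 1.75 × 2.25 × 6 = 23.625.

23.6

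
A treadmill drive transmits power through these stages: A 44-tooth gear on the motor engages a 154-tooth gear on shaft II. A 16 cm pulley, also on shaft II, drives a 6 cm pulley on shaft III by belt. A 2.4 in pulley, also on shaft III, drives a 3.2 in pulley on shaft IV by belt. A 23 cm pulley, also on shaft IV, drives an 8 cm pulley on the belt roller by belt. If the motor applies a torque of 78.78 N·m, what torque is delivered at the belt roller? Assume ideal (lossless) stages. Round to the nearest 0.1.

48.0 N·m

gear mesh 154/44 = 3.5 → τ = 78.78·3.5 = 275.73 N·m
belt 6/16 = 0.375 → τ = 275.73·0.375 = 103.4 N·m
belt 3.2/2.4 = 1.3333 → τ = 103.4·1.3333 = 137.87 N·m
belt 8/23 = 0.34783 → τ = 137.87·0.34783 = 47.953 N·m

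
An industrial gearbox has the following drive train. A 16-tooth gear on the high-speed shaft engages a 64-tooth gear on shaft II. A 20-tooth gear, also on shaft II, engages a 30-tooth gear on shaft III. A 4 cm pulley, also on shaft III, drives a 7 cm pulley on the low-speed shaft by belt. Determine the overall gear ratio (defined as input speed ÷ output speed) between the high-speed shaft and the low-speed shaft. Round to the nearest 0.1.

Each stage contributes driven/driver: gear mesh 64/16 = 4, gear mesh 30/20 = 1.5, belt 7/4 = 1.75.
Overall: 4 × 1.5 × 1.75 = 10.5.

10.5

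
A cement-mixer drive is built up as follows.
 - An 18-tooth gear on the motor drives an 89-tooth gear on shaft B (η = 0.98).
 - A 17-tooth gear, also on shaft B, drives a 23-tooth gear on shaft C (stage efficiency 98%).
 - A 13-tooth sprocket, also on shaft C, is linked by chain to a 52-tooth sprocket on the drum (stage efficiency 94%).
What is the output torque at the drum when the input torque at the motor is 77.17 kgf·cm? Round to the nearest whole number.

Gear mesh: ratio = 89/18 = 4.9444; torque at shaft B = 77.17 × 4.9444 × 0.98 = 373.93 kgf·cm.
Gear mesh: ratio = 23/17 = 1.3529; torque at shaft C = 373.93 × 1.3529 × 0.98 = 495.79 kgf·cm.
Chain: ratio = 52/13 = 4; torque at the drum = 495.79 × 4 × 0.94 = 1864.2 kgf·cm.

1864 kgf·cm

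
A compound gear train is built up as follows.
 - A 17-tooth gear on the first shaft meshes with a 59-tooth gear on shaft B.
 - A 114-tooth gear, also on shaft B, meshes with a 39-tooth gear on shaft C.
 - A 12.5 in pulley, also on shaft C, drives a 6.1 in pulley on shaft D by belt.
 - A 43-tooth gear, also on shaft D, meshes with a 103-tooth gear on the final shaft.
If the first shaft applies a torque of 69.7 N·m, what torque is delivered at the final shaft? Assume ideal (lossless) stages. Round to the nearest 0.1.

96.7 N·m

Gear mesh: ratio = 59/17 = 3.4706; torque at shaft B = 69.7 × 3.4706 = 241.9 N·m.
Gear mesh: ratio = 39/114 = 0.34211; torque at shaft C = 241.9 × 0.34211 = 82.755 N·m.
Belt: ratio = 6.1/12.5 = 0.488; torque at shaft D = 82.755 × 0.488 = 40.385 N·m.
Gear mesh: ratio = 103/43 = 2.3953; torque at the final shaft = 40.385 × 2.3953 = 96.735 N·m.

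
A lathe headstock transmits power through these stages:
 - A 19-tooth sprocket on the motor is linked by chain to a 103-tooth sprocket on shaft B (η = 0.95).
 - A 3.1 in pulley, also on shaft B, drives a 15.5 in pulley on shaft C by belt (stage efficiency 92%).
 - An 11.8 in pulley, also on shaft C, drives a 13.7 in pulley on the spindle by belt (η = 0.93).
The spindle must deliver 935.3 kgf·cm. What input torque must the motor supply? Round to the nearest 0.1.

Overall ratio R = 5.4211 × 5 × 1.161 = 31.47; overall efficiency η = 0.95 × 0.92 × 0.93 = 0.8128.
Input torque = output torque / (R × η) = 935.3 / (31.47 × 0.8128) = 36.565 kgf·cm.

36.6 kgf·cm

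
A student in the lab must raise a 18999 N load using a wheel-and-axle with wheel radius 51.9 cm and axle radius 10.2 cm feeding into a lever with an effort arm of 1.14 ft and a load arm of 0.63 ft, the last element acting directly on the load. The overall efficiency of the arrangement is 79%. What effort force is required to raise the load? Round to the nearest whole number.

Wheel-and-axle MA = R/r = 51.9/10.2 = 5.0882.
Lever MA = effort arm / load arm = 1.14/0.63 = 1.8095.
Combined ideal MA = 5.0882 × 1.8095 = 9.2073.
Actual MA = 9.2073 × 0.79 = 7.2738.
Effort = load / actual MA = 18999 / 7.2738 = 2612 N.

2612 N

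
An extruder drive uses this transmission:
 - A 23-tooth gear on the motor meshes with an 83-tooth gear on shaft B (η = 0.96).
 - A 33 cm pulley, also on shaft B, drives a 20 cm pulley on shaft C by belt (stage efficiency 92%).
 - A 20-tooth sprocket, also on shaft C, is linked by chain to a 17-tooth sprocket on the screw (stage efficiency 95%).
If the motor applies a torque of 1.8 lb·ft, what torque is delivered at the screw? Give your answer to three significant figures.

After the gear mesh (83/23): 1.8 × 3.6087 × 0.96 = 6.2358 lb·ft
After the belt (20/33): 6.2358 × 0.60606 × 0.92 = 3.4769 lb·ft
After the chain (17/20): 3.4769 × 0.85 × 0.95 = 2.8076 lb·ft

2.81 lb·ft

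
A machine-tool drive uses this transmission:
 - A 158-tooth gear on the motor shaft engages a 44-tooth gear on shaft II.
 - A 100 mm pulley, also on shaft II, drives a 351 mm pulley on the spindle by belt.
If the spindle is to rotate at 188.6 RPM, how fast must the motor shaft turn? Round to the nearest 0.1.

Overall ratio R = 0.27848 × 3.51 = 0.97747.
Required input speed = output speed × R = 188.6 × 0.97747 = 184.35 RPM.

184.4 RPM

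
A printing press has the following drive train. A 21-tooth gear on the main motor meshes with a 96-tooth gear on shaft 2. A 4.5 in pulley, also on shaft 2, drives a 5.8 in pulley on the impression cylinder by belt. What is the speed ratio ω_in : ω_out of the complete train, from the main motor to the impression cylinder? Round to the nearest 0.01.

Each stage contributes driven/driver: gear mesh 96/21 = 4.5714, belt 5.8/4.5 = 1.2889.
Overall: 4.5714 × 1.2889 = 5.8921.

5.89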